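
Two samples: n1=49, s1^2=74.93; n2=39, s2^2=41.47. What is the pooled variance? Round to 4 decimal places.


sp^2 = ((n1-1)*s1^2 + (n2-1)*s2^2)/(n1+n2-2)
(n1-1)*s1^2 = 48 * 74.93 = 3596.64
(n2-1)*s2^2 = 38 * 41.47 = 1575.86
numerator = 3596.64 + 1575.86 = 5172.5
n1+n2-2 = 86
sp^2 = 5172.5 / 86 = 10345/172 ≈ 60.145349

60.1453


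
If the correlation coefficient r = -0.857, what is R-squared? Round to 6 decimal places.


R^2 = r^2 = (-0.857)^2 = 0.734449

0.734449


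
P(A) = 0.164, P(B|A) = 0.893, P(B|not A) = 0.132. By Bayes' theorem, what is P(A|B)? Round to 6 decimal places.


P(A|B) = P(B|A)*P(A) / P(B), P(B) = P(B|A)*P(A) + P(B|not A)*P(not A)
P(B|A)*P(A) = 0.893 * 0.164 = 0.146452
P(B|not A)*P(not A) = 0.132 * 0.836 = 0.110352
P(B) = 0.146452 + 0.110352 = 0.256804
P(A|B) = 0.146452 / 0.256804 = 1927/3379 ≈ 0.57028707

0.570287


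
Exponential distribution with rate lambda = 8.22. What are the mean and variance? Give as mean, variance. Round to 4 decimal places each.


mean = 1/lam, var = 1/lam^2
mean = 1 / 8.22 = 50/411 ≈ 0.121655
lam^2 = 8.22^2 = 67.5684
var = 1 / 67.5684 ≈ 0.014800

0.1217, 0.0148


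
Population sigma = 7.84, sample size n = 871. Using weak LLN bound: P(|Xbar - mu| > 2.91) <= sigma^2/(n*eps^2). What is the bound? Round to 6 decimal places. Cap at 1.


bound = min(1, sigma^2/(n*eps^2))
sigma^2 = 7.84^2 = 61.4656
n*eps^2 = 871 * 2.91^2 = 871 * 8.4681 = 7375.7151
sigma^2/(n*eps^2) = 61.4656 / 7375.7151 ≈ 0.00833351

0.008334


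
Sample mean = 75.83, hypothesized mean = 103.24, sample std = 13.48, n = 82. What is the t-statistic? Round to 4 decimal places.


t = (xbar - mu0) / (s/sqrt(n))
xbar - mu0 = 75.83 - 103.24 = -27.41
sqrt(82) ≈ 9.05538514
s/sqrt(n) = 13.48 / 9.05538514 ≈ 1.48861697
t = -27.41 / 1.48861697 ≈ -18.413064

-18.4131


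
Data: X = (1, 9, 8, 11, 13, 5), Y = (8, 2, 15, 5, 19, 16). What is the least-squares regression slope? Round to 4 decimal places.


b = sum((xi-xbar)(yi-ybar)) / sum((xi-xbar)^2)
n = 6, xbar = 47/6 ≈ 7.833333, ybar = 65/6 ≈ 10.833333
Sxy = sum((xi-xbar)(yi-ybar)) = 113/6 ≈ 18.833333
Sxx = sum((xi-xbar)^2) = 557/6 ≈ 92.833333
b = Sxy / Sxx = 113/557 ≈ 0.202873

0.2029


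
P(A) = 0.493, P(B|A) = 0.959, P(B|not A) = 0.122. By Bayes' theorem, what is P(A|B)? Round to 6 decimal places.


P(A|B) = P(B|A)*P(A) / P(B), P(B) = P(B|A)*P(A) + P(B|not A)*P(not A)
P(B|A)*P(A) = 0.959 * 0.493 = 0.472787
P(B|not A)*P(not A) = 0.122 * 0.507 = 0.061854
P(B) = 0.472787 + 0.061854 = 0.534641
P(A|B) = 0.472787 / 0.534641 ≈ 0.88430741

0.884307


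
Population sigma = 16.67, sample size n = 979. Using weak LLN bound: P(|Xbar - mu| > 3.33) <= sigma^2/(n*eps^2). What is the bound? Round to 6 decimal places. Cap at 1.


bound = min(1, sigma^2/(n*eps^2))
sigma^2 = 16.67^2 = 277.8889
n*eps^2 = 979 * 3.33^2 = 979 * 11.0889 = 10856.0331
sigma^2/(n*eps^2) = 277.8889 / 10856.0331 ≈ 0.02559765

0.025598


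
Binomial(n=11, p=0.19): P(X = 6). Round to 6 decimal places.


P = C(n,k) * p^k * (1-p)^(n-k)
C(11,6) = 462
p^k = 0.19^6 ≈ 0.00004704588
(1-p)^(n-k) = 0.81^5 ≈ 0.3486784
P = 462 * 0.00004704588 * 0.3486784 ≈ 0.007579

0.007579


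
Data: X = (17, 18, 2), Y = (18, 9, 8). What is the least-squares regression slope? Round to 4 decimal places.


b = sum((xi-xbar)(yi-ybar)) / sum((xi-xbar)^2)
n = 3, xbar = 37/3 ≈ 12.333333, ybar = 35/3 ≈ 11.666667
Sxy = sum((xi-xbar)(yi-ybar)) = 157/3 ≈ 52.333333
Sxx = sum((xi-xbar)^2) = 482/3 ≈ 160.666667
b = Sxy / Sxx = 157/482 ≈ 0.325726

0.3257


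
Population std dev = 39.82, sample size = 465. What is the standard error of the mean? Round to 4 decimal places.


SE = sigma / sqrt(n)
sqrt(465) ≈ 21.563859
SE = 39.82 / 21.563859 ≈ 1.846608

1.8466


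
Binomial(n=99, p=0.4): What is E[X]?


E[X] = n*p = 99 * 0.4 = 39.6

39.6


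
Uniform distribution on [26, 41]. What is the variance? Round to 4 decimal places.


Var = (b-a)^2 / 12
(b-a)^2 = (41 - 26)^2 = 225
Var = 225/12 = 18.75

18.7500


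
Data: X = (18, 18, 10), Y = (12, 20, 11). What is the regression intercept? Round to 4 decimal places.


a = ybar - b*xbar, where b = sum((xi-xbar)(yi-ybar)) / sum((xi-xbar)^2)
n = 3, xbar = 46/3 ≈ 15.333333, ybar = 43/3 ≈ 14.333333
Sxy = sum((xi-xbar)(yi-ybar)) = 80/3 ≈ 26.666667
Sxx = sum((xi-xbar)^2) = 128/3 ≈ 42.666667
b = Sxy / Sxx = 0.625
a = 14.333333 - 0.625 * 15.333333 = 4.75

4.7500


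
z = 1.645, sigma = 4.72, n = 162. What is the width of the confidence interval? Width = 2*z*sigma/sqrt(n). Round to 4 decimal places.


width = 2*z*sigma/sqrt(n)
2*z*sigma = 2 * 1.645 * 4.72 = 15.5288
sqrt(162) ≈ 12.727922
width = 15.5288 / 12.727922 ≈ 1.220058

1.2201


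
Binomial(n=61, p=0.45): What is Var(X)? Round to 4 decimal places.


Var = n*p*(1-p) = 61 * 0.45 * 0.55 = 15.0975

15.0975


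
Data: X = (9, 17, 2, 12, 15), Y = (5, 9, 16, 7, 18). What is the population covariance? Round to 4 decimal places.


Cov = (1/n)*sum((xi-xbar)(yi-ybar))
n = 5, xbar = 55/5 = 11, ybar = 55/5 = 11
sum((xi-xbar)(yi-ybar)) = -21
Cov = -21 / 5 = -4.2

-4.2000


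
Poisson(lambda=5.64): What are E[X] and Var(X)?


E[X] = Var(X) = lambda = 5.64

5.64, 5.64


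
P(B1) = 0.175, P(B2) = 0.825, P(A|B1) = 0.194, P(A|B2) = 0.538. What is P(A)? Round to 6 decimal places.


P(A) = P(A|B1)*P(B1) + P(A|B2)*P(B2)
P(A|B1)*P(B1) = 0.194 * 0.175 = 0.03395
P(A|B2)*P(B2) = 0.538 * 0.825 = 0.44385
P(A) = 0.03395 + 0.44385 = 0.4778

0.477800


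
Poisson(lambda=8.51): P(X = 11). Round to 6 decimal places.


P = e^(-lam) * lam^k / k!
e^(-8.51) ≈ 0.0002014438
lam^k = 8.51^11 ≈ 16952164613.630930
k! = 11! = 39916800
P = 0.0002014438 * 16952164613.630930 / 39916800 ≈ 0.085551

0.085551


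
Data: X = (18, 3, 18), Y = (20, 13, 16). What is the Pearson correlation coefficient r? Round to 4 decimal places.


r = sum((xi-xbar)(yi-ybar)) / sqrt(sum((xi-xbar)^2) * sum((yi-ybar)^2))
n = 3, xbar = 39/3 = 13, ybar = 49/3 ≈ 16.333333
Sxy = sum((xi-xbar)(yi-ybar)) = 50
Sxx = sum((xi-xbar)^2) = 150
Syy = sum((yi-ybar)^2) = 74/3 ≈ 24.666667
sqrt(Sxx*Syy) ≈ 60.827625
r = Sxy / sqrt(Sxx*Syy) = 50 / 60.827625 ≈ 0.821995

0.8220


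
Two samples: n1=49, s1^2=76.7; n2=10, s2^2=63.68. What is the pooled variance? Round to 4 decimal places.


sp^2 = ((n1-1)*s1^2 + (n2-1)*s2^2)/(n1+n2-2)
(n1-1)*s1^2 = 48 * 76.7 = 3681.6
(n2-1)*s2^2 = 9 * 63.68 = 573.12
numerator = 3681.6 + 573.12 = 4254.72
n1+n2-2 = 57
sp^2 = 4254.72 / 57 = 35456/475 ≈ 74.644211

74.6442


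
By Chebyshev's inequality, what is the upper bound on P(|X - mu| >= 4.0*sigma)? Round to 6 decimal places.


P <= 1/k^2
k^2 = 4.0^2 = 16
1/k^2 = 1 / 16 = 0.0625

0.062500


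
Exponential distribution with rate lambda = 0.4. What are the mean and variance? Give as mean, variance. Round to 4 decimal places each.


mean = 1/lam, var = 1/lam^2
mean = 1 / 0.4 = 2.5
lam^2 = 0.4^2 = 0.16
var = 1 / 0.16 = 6.25

2.5000, 6.2500


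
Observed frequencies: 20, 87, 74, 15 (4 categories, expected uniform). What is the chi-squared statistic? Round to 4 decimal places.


chi2 = sum((O-E)^2/E), E = total/4
total = 196, E = 196/4 = 49
(20 - 49)^2 / 49 = 841 / 49 = 841/49 ≈ 17.163265
(87 - 49)^2 / 49 = 1444 / 49 = 1444/49 ≈ 29.469388
(74 - 49)^2 / 49 = 625 / 49 = 625/49 ≈ 12.755102
(15 - 49)^2 / 49 = 1156 / 49 = 1156/49 ≈ 23.591837
chi2 = 4066/49 ≈ 82.979592

82.9796


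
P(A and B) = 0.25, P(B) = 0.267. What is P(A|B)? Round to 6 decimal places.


P(A|B) = P(A and B) / P(B) = 0.25 / 0.267 = 250/267 ≈ 0.93632959

0.936330


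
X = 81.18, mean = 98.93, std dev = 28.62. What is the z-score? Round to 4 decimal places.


z = (X - mu) / sigma
X - mu = 81.18 - 98.93 = -17.75
z = -17.75 / 28.62 = -1775/2862 ≈ -0.620196

-0.6202


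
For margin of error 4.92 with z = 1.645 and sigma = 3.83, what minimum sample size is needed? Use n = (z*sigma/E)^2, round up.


z*sigma/E = 1.645 * 3.83 / 4.92 ≈ 1.280559
(z*sigma/E)^2 ≈ 1.639831
round up: n = 2

2


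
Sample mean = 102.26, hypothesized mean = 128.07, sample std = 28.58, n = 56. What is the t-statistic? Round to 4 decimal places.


t = (xbar - mu0) / (s/sqrt(n))
xbar - mu0 = 102.26 - 128.07 = -25.81
sqrt(56) ≈ 7.48331477
s/sqrt(n) = 28.58 / 7.48331477 ≈ 3.81916315
t = -25.81 / 3.81916315 ≈ -6.758025

-6.7580


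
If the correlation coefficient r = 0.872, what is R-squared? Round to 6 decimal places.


R^2 = r^2 = (0.872)^2 = 0.760384

0.760384


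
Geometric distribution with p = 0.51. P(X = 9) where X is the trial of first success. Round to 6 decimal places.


P = (1-p)^(k-1) * p
(1-p)^(k-1) = 0.49^8 ≈ 0.003323293
P = 0.003323293 * 0.51 ≈ 0.001694879

0.001695


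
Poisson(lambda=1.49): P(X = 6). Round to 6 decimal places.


P = e^(-lam) * lam^k / k!
e^(-1.49) ≈ 0.2253727
lam^k = 1.49^6 ≈ 10.942527
k! = 6! = 720
P = 0.2253727 * 10.942527 / 720 ≈ 0.003425

0.003425


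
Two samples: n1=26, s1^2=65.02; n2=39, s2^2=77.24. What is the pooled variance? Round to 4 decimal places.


sp^2 = ((n1-1)*s1^2 + (n2-1)*s2^2)/(n1+n2-2)
(n1-1)*s1^2 = 25 * 65.02 = 1625.5
(n2-1)*s2^2 = 38 * 77.24 = 2935.12
numerator = 1625.5 + 2935.12 = 4560.62
n1+n2-2 = 63
sp^2 = 4560.62 / 63 = 228031/3150 ≈ 72.390794

72.3908


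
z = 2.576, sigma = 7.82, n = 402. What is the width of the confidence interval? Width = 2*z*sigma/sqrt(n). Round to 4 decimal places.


width = 2*z*sigma/sqrt(n)
2*z*sigma = 2 * 2.576 * 7.82 = 40.28864
sqrt(402) ≈ 20.049938
width = 40.28864 / 20.049938 ≈ 2.009415

2.0094


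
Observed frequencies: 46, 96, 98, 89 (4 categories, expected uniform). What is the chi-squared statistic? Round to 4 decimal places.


chi2 = sum((O-E)^2/E), E = total/4
total = 329, E = 329/4 = 82.25
(46 - 82.25)^2 / 82.25 = 1314.0625 / 82.25 = 21025/1316 ≈ 15.976444
(96 - 82.25)^2 / 82.25 = 189.0625 / 82.25 = 3025/1316 ≈ 2.298632
(98 - 82.25)^2 / 82.25 = 248.0625 / 82.25 = 567/188 ≈ 3.015957
(89 - 82.25)^2 / 82.25 = 45.5625 / 82.25 = 729/1316 ≈ 0.553951
chi2 = 7187/329 ≈ 21.844985

21.8450


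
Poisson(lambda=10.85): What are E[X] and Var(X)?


E[X] = Var(X) = lambda = 10.85

10.85, 10.85


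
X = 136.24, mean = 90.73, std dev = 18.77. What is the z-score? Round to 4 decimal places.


z = (X - mu) / sigma
X - mu = 136.24 - 90.73 = 45.51
z = 45.51 / 18.77 = 4551/1877 ≈ 2.424614

2.4246


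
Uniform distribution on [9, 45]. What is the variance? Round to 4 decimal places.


Var = (b-a)^2 / 12
(b-a)^2 = (45 - 9)^2 = 1296
Var = 1296/12 = 108

108.0000


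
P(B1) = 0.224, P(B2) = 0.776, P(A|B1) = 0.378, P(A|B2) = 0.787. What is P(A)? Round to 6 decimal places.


P(A) = P(A|B1)*P(B1) + P(A|B2)*P(B2)
P(A|B1)*P(B1) = 0.378 * 0.224 = 0.084672
P(A|B2)*P(B2) = 0.787 * 0.776 = 0.610712
P(A) = 0.084672 + 0.610712 = 0.695384

0.695384


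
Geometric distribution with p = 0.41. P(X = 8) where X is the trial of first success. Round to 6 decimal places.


P = (1-p)^(k-1) * p
(1-p)^(k-1) = 0.59^7 ≈ 0.02488651
P = 0.02488651 * 0.41 ≈ 0.01020347

0.010203


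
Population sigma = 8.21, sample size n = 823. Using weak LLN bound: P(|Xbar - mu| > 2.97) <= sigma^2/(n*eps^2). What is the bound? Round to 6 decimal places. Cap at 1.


bound = min(1, sigma^2/(n*eps^2))
sigma^2 = 8.21^2 = 67.4041
n*eps^2 = 823 * 2.97^2 = 823 * 8.8209 = 7259.6007
sigma^2/(n*eps^2) = 67.4041 / 7259.6007 ≈ 0.00928482

0.009285


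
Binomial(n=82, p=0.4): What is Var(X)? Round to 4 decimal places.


Var = n*p*(1-p) = 82 * 0.4 * 0.6 = 19.68

19.6800


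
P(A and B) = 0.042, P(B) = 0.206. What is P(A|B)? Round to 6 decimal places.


P(A|B) = P(A and B) / P(B) = 0.042 / 0.206 = 21/103 ≈ 0.20388350

0.203883


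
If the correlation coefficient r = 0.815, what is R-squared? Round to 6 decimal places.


R^2 = r^2 = (0.815)^2 = 0.664225

0.664225


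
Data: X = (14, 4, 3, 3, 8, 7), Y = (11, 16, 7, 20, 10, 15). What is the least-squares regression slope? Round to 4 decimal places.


b = sum((xi-xbar)(yi-ybar)) / sum((xi-xbar)^2)
n = 6, xbar = 39/6 = 6.5, ybar = 79/6 ≈ 13.166667
Sxy = sum((xi-xbar)(yi-ybar)) = -29.5
Sxx = sum((xi-xbar)^2) = 89.5
b = Sxy / Sxx = -59/179 ≈ -0.329609

-0.3296


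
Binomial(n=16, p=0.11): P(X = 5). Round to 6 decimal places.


P = C(n,k) * p^k * (1-p)^(n-k)
C(16,5) = 4368
p^k = 0.11^5 = 0.0000161051
(1-p)^(n-k) = 0.89^11 ≈ 0.2775173
P = 4368 * 0.0000161051 * 0.2775173 ≈ 0.019523

0.019523


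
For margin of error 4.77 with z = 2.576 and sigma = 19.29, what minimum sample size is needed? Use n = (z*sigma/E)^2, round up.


z*sigma/E = 2.576 * 19.29 / 4.77 ≈ 10.417409
(z*sigma/E)^2 ≈ 108.522406
round up: n = 109

109


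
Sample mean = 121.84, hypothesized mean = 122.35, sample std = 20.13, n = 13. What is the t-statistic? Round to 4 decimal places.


t = (xbar - mu0) / (s/sqrt(n))
xbar - mu0 = 121.84 - 122.35 = -0.51
sqrt(13) ≈ 3.60555128
s/sqrt(n) = 20.13 / 3.60555128 ≈ 5.58305748
t = -0.51 / 5.58305748 ≈ -0.091348

-0.0913


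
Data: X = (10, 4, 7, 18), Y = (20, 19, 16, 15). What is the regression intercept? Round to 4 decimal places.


a = ybar - b*xbar, where b = sum((xi-xbar)(yi-ybar)) / sum((xi-xbar)^2)
n = 4, xbar = 39/4 = 9.75, ybar = 70/4 = 17.5
Sxy = sum((xi-xbar)(yi-ybar)) = -24.5
Sxx = sum((xi-xbar)^2) = 108.75
b = Sxy / Sxx = -98/435 ≈ -0.225287
a = 17.5 - (-0.225287) * 9.75 = 2856/145 ≈ 19.696552

19.6966


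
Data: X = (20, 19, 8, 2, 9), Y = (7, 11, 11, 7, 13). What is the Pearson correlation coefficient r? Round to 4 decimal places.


r = sum((xi-xbar)(yi-ybar)) / sqrt(sum((xi-xbar)^2) * sum((yi-ybar)^2))
n = 5, xbar = 58/5 = 11.6, ybar = 49/5 = 9.8
Sxy = sum((xi-xbar)(yi-ybar)) = -0.4
Sxx = sum((xi-xbar)^2) = 237.2
Syy = sum((yi-ybar)^2) = 28.8
sqrt(Sxx*Syy) ≈ 82.652042
r = Sxy / sqrt(Sxx*Syy) = -0.4 / 82.652042 ≈ -0.004840

-0.0048


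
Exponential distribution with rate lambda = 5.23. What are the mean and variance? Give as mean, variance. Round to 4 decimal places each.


mean = 1/lam, var = 1/lam^2
mean = 1 / 5.23 = 100/523 ≈ 0.191205
lam^2 = 5.23^2 = 27.3529
var = 1 / 27.3529 ≈ 0.036559

0.1912, 0.0366


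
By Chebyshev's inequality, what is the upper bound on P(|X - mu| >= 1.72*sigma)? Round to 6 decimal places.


P <= 1/k^2
k^2 = 1.72^2 = 2.9584
1/k^2 = 1 / 2.9584 = 625/1849 ≈ 0.33802055

0.338021


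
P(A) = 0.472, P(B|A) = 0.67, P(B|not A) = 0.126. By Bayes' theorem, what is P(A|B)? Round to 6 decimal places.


P(A|B) = P(B|A)*P(A) / P(B), P(B) = P(B|A)*P(A) + P(B|not A)*P(not A)
P(B|A)*P(A) = 0.67 * 0.472 = 0.31624
P(B|not A)*P(not A) = 0.126 * 0.528 = 0.066528
P(B) = 0.31624 + 0.066528 = 0.382768
P(A|B) = 0.31624 / 0.382768 ≈ 0.82619237

0.826192


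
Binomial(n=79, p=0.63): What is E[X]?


E[X] = n*p = 79 * 0.63 = 49.77

49.77


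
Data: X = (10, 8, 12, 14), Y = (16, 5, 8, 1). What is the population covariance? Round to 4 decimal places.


Cov = (1/n)*sum((xi-xbar)(yi-ybar))
n = 4, xbar = 44/4 = 11, ybar = 30/4 = 7.5
sum((xi-xbar)(yi-ybar)) = -20
Cov = -20 / 4 = -5

-5.0000


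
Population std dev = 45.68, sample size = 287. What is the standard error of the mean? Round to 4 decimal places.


SE = sigma / sqrt(n)
sqrt(287) ≈ 16.941074
SE = 45.68 / 16.941074 ≈ 2.696405

2.6964


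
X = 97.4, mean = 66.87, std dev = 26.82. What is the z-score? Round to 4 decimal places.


z = (X - mu) / sigma
X - mu = 97.4 - 66.87 = 30.53
z = 30.53 / 26.82 = 3053/2682 ≈ 1.138330

1.1383


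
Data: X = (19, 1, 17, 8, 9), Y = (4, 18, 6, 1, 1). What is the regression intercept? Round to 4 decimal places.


a = ybar - b*xbar, where b = sum((xi-xbar)(yi-ybar)) / sum((xi-xbar)^2)
n = 5, xbar = 54/5 = 10.8, ybar = 30/5 = 6
Sxy = sum((xi-xbar)(yi-ybar)) = -111
Sxx = sum((xi-xbar)^2) = 212.8
b = Sxy / Sxx = -555/1064 ≈ -0.521617
a = 6 - (-0.521617) * 10.8 = 6189/532 ≈ 11.633459

11.6335


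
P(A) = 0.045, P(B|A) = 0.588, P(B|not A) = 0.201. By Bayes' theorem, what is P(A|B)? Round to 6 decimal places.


P(A|B) = P(B|A)*P(A) / P(B), P(B) = P(B|A)*P(A) + P(B|not A)*P(not A)
P(B|A)*P(A) = 0.588 * 0.045 = 0.02646
P(B|not A)*P(not A) = 0.201 * 0.955 = 0.191955
P(B) = 0.02646 + 0.191955 = 0.218415
P(A|B) = 0.02646 / 0.218415 ≈ 0.12114553

0.121146


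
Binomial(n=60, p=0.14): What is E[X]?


E[X] = n*p = 60 * 0.14 = 8.4

8.4


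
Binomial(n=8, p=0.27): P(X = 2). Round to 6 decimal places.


P = C(n,k) * p^k * (1-p)^(n-k)
C(8,2) = 28
p^k = 0.27^2 = 0.0729
(1-p)^(n-k) = 0.73^6 ≈ 0.1513342
P = 28 * 0.0729 * 0.1513342 ≈ 0.308903

0.308903


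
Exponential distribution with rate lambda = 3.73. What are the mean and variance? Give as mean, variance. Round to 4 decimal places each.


mean = 1/lam, var = 1/lam^2
mean = 1 / 3.73 = 100/373 ≈ 0.268097
lam^2 = 3.73^2 = 13.9129
var = 1 / 13.9129 ≈ 0.071876

0.2681, 0.0719


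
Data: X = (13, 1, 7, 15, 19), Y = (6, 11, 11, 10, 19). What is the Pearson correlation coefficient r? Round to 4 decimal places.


r = sum((xi-xbar)(yi-ybar)) / sqrt(sum((xi-xbar)^2) * sum((yi-ybar)^2))
n = 5, xbar = 55/5 = 11, ybar = 57/5 = 11.4
Sxy = sum((xi-xbar)(yi-ybar)) = 50
Sxx = sum((xi-xbar)^2) = 200
Syy = sum((yi-ybar)^2) = 89.2
sqrt(Sxx*Syy) ≈ 133.566463
r = Sxy / sqrt(Sxx*Syy) = 50 / 133.566463 ≈ 0.374345

0.3743


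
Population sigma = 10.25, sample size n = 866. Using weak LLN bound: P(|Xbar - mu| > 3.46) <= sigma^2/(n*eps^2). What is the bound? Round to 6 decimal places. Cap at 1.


bound = min(1, sigma^2/(n*eps^2))
sigma^2 = 10.25^2 = 105.0625
n*eps^2 = 866 * 3.46^2 = 866 * 11.9716 = 10367.4056
sigma^2/(n*eps^2) = 105.0625 / 10367.4056 ≈ 0.01013392

0.010134


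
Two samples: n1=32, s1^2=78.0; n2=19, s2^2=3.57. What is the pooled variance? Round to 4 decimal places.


sp^2 = ((n1-1)*s1^2 + (n2-1)*s2^2)/(n1+n2-2)
(n1-1)*s1^2 = 31 * 78.0 = 2418
(n2-1)*s2^2 = 18 * 3.57 = 64.26
numerator = 2418 + 64.26 = 2482.26
n1+n2-2 = 49
sp^2 = 2482.26 / 49 = 124113/2450 ≈ 50.658367

50.6584


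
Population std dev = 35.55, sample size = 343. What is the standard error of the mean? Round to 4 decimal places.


SE = sigma / sqrt(n)
sqrt(343) ≈ 18.520259
SE = 35.55 / 18.520259 ≈ 1.919520

1.9195


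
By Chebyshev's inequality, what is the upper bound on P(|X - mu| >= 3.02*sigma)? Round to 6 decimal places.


P <= 1/k^2
k^2 = 3.02^2 = 9.1204
1/k^2 = 1 / 9.1204 ≈ 0.10964431

0.109644


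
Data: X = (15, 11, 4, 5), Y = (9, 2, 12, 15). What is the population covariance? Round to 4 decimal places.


Cov = (1/n)*sum((xi-xbar)(yi-ybar))
n = 4, xbar = 35/4 = 8.75, ybar = 38/4 = 9.5
sum((xi-xbar)(yi-ybar)) = -52.5
Cov = -52.5 / 4 = -13.125

-13.1250


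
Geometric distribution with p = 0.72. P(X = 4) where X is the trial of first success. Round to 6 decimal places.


P = (1-p)^(k-1) * p
(1-p)^(k-1) = 0.28^3 = 0.021952
P = 0.021952 * 0.72 = 0.01580544

0.015805


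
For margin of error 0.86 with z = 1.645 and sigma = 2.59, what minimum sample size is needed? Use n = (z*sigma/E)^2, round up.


z*sigma/E = 1.645 * 2.59 / 0.86 ≈ 4.954128
(z*sigma/E)^2 ≈ 24.543383
round up: n = 25

25


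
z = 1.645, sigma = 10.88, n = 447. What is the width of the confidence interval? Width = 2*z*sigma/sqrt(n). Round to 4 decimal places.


width = 2*z*sigma/sqrt(n)
2*z*sigma = 2 * 1.645 * 10.88 = 35.7952
sqrt(447) ≈ 21.142375
width = 35.7952 / 21.142375 ≈ 1.693055

1.6931


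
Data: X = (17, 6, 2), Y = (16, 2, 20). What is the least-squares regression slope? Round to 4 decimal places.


b = sum((xi-xbar)(yi-ybar)) / sum((xi-xbar)^2)
n = 3, xbar = 25/3 ≈ 8.333333, ybar = 38/3 ≈ 12.666667
Sxy = sum((xi-xbar)(yi-ybar)) = 22/3 ≈ 7.333333
Sxx = sum((xi-xbar)^2) = 362/3 ≈ 120.666667
b = Sxy / Sxx = 11/181 ≈ 0.060773

0.0608


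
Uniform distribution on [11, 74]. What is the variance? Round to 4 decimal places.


Var = (b-a)^2 / 12
(b-a)^2 = (74 - 11)^2 = 3969
Var = 3969/12 = 330.75

330.7500


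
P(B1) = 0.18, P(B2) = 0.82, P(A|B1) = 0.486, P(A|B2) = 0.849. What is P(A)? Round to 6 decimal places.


P(A) = P(A|B1)*P(B1) + P(A|B2)*P(B2)
P(A|B1)*P(B1) = 0.486 * 0.18 = 0.08748
P(A|B2)*P(B2) = 0.849 * 0.82 = 0.69618
P(A) = 0.08748 + 0.69618 = 0.78366

0.783660


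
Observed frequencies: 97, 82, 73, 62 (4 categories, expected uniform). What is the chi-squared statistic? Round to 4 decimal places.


chi2 = sum((O-E)^2/E), E = total/4
total = 314, E = 314/4 = 78.5
(97 - 78.5)^2 / 78.5 = 342.25 / 78.5 = 1369/314 ≈ 4.359873
(82 - 78.5)^2 / 78.5 = 12.25 / 78.5 = 49/314 ≈ 0.156051
(73 - 78.5)^2 / 78.5 = 30.25 / 78.5 = 121/314 ≈ 0.385350
(62 - 78.5)^2 / 78.5 = 272.25 / 78.5 = 1089/314 ≈ 3.468153
chi2 = 1314/157 ≈ 8.369427

8.3694


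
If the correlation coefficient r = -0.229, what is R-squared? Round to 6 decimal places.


R^2 = r^2 = (-0.229)^2 = 0.052441

0.052441


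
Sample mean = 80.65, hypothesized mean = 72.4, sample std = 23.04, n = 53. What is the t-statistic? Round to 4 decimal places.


t = (xbar - mu0) / (s/sqrt(n))
xbar - mu0 = 80.65 - 72.4 = 8.25
sqrt(53) ≈ 7.28010989
s/sqrt(n) = 23.04 / 7.28010989 ≈ 3.16478739
t = 8.25 / 3.16478739 ≈ 2.606810

2.6068


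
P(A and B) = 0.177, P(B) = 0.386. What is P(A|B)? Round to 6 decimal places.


P(A|B) = P(A and B) / P(B) = 0.177 / 0.386 = 177/386 ≈ 0.45854922

0.458549


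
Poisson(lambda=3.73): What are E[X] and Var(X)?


E[X] = Var(X) = lambda = 3.73

3.73, 3.73


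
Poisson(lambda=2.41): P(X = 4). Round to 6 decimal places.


P = e^(-lam) * lam^k / k!
e^(-2.41) ≈ 0.08981529
lam^k = 2.41^4 ≈ 33.734026
k! = 4! = 24
P = 0.08981529 * 33.734026 / 24 ≈ 0.126243

0.126243


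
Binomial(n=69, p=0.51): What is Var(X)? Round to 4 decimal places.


Var = n*p*(1-p) = 69 * 0.51 * 0.49 = 17.2431

17.2431


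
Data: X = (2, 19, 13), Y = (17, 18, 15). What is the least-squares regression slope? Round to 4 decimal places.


b = sum((xi-xbar)(yi-ybar)) / sum((xi-xbar)^2)
n = 3, xbar = 34/3 ≈ 11.333333, ybar = 50/3 ≈ 16.666667
Sxy = sum((xi-xbar)(yi-ybar)) = 13/3 ≈ 4.333333
Sxx = sum((xi-xbar)^2) = 446/3 ≈ 148.666667
b = Sxy / Sxx = 13/446 ≈ 0.029148

0.0291


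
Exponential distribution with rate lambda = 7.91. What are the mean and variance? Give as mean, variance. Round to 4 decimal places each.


mean = 1/lam, var = 1/lam^2
mean = 1 / 7.91 = 100/791 ≈ 0.126422
lam^2 = 7.91^2 = 62.5681
var = 1 / 62.5681 ≈ 0.015983

0.1264, 0.0160


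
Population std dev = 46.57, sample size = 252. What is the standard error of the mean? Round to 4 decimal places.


SE = sigma / sqrt(n)
sqrt(252) ≈ 15.874508
SE = 46.57 / 15.874508 ≈ 2.933634

2.9336


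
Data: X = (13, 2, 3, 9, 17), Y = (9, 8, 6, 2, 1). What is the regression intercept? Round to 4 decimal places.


a = ybar - b*xbar, where b = sum((xi-xbar)(yi-ybar)) / sum((xi-xbar)^2)
n = 5, xbar = 44/5 = 8.8, ybar = 26/5 = 5.2
Sxy = sum((xi-xbar)(yi-ybar)) = -42.8
Sxx = sum((xi-xbar)^2) = 164.8
b = Sxy / Sxx = -107/412 ≈ -0.259709
a = 5.2 - (-0.259709) * 8.8 = 771/103 ≈ 7.485437

7.4854


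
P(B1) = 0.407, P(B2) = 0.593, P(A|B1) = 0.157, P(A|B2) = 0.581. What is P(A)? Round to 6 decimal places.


P(A) = P(A|B1)*P(B1) + P(A|B2)*P(B2)
P(A|B1)*P(B1) = 0.157 * 0.407 = 0.063899
P(A|B2)*P(B2) = 0.581 * 0.593 = 0.344533
P(A) = 0.063899 + 0.344533 = 0.408432

0.408432


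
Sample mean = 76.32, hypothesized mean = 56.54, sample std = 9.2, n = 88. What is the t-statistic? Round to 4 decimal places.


t = (xbar - mu0) / (s/sqrt(n))
xbar - mu0 = 76.32 - 56.54 = 19.78
sqrt(88) ≈ 9.38083152
s/sqrt(n) = 9.2 / 9.38083152 ≈ 0.98072330
t = 19.78 / 0.98072330 ≈ 20.168788

20.1688


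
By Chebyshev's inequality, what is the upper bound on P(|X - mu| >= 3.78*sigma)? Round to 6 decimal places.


P <= 1/k^2
k^2 = 3.78^2 = 14.2884
1/k^2 = 1 / 14.2884 ≈ 0.06998684

0.069987


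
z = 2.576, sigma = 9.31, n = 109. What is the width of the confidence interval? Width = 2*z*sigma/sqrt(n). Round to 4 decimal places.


width = 2*z*sigma/sqrt(n)
2*z*sigma = 2 * 2.576 * 9.31 = 47.96512
sqrt(109) ≈ 10.440307
width = 47.96512 / 10.440307 ≈ 4.594225

4.5942


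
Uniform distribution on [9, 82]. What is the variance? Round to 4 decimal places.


Var = (b-a)^2 / 12
(b-a)^2 = (82 - 9)^2 = 5329
Var = 5329/12 ≈ 444.083333

444.0833


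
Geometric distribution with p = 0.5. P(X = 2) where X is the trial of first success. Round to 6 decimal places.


P = (1-p)^(k-1) * p
(1-p)^(k-1) = 0.5^1 = 0.5
P = 0.5 * 0.5 = 0.25

0.250000


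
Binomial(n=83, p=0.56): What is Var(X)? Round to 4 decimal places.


Var = n*p*(1-p) = 83 * 0.56 * 0.44 = 20.4512

20.4512


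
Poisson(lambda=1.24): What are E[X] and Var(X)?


E[X] = Var(X) = lambda = 1.24

1.24, 1.24


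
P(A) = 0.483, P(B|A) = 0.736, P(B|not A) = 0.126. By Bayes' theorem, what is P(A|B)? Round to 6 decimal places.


P(A|B) = P(B|A)*P(A) / P(B), P(B) = P(B|A)*P(A) + P(B|not A)*P(not A)
P(B|A)*P(A) = 0.736 * 0.483 = 0.355488
P(B|not A)*P(not A) = 0.126 * 0.517 = 0.065142
P(B) = 0.355488 + 0.065142 = 0.42063
P(A|B) = 0.355488 / 0.42063 ≈ 0.84513230

0.845132


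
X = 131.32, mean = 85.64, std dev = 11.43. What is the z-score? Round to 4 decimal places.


z = (X - mu) / sigma
X - mu = 131.32 - 85.64 = 45.68
z = 45.68 / 11.43 = 4568/1143 ≈ 3.996500

3.9965


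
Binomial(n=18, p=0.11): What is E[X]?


E[X] = n*p = 18 * 0.11 = 1.98

1.98


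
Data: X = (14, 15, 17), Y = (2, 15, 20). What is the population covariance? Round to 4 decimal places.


Cov = (1/n)*sum((xi-xbar)(yi-ybar))
n = 3, xbar = 46/3 ≈ 15.333333, ybar = 37/3 ≈ 12.333333
sum((xi-xbar)(yi-ybar)) = 77/3 ≈ 25.666667
Cov = 25.666667 / 3 = 77/9 ≈ 8.555556

8.5556


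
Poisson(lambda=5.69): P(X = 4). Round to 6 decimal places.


P = e^(-lam) * lam^k / k!
e^(-5.69) ≈ 0.003379593
lam^k = 5.69^4 ≈ 1048.211851
k! = 4! = 24
P = 0.003379593 * 1048.211851 / 24 ≈ 0.147605

0.147605


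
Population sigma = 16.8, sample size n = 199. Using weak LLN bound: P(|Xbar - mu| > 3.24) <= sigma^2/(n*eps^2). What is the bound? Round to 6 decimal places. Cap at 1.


bound = min(1, sigma^2/(n*eps^2))
sigma^2 = 16.8^2 = 282.24
n*eps^2 = 199 * 3.24^2 = 199 * 10.4976 = 2089.0224
sigma^2/(n*eps^2) = 282.24 / 2089.0224 ≈ 0.13510626

0.135106


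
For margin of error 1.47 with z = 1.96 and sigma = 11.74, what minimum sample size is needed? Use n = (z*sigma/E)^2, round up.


z*sigma/E = 1.96 * 11.74 / 1.47 = 1174/75 ≈ 15.653333
(z*sigma/E)^2 = 1378276/5625 ≈ 245.026844
round up: n = 246

246


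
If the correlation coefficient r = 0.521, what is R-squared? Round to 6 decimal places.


R^2 = r^2 = (0.521)^2 = 0.271441

0.271441


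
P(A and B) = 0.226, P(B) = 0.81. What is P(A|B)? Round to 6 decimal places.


P(A|B) = P(A and B) / P(B) = 0.226 / 0.81 = 113/405 ≈ 0.27901235

0.279012


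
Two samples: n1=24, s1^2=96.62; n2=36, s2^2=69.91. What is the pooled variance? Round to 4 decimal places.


sp^2 = ((n1-1)*s1^2 + (n2-1)*s2^2)/(n1+n2-2)
(n1-1)*s1^2 = 23 * 96.62 = 2222.26
(n2-1)*s2^2 = 35 * 69.91 = 2446.85
numerator = 2222.26 + 2446.85 = 4669.11
n1+n2-2 = 58
sp^2 = 4669.11 / 58 = 466911/5800 ≈ 80.501897

80.5019


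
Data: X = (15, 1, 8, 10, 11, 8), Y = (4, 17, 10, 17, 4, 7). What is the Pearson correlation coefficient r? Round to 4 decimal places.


r = sum((xi-xbar)(yi-ybar)) / sqrt(sum((xi-xbar)^2) * sum((yi-ybar)^2))
n = 6, xbar = 53/6 ≈ 8.833333, ybar = 59/6 ≈ 9.833333
Sxy = sum((xi-xbar)(yi-ybar)) = -565/6 ≈ -94.166667
Sxx = sum((xi-xbar)^2) = 641/6 ≈ 106.833333
Syy = sum((yi-ybar)^2) = 1073/6 ≈ 178.833333
sqrt(Sxx*Syy) ≈ 138.222144
r = Sxy / sqrt(Sxx*Syy) = -94.166667 / 138.222144 ≈ -0.681270

-0.6813


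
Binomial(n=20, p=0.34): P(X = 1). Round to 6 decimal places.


P = C(n,k) * p^k * (1-p)^(n-k)
C(20,1) = 20
p^k = 0.34^1 = 0.34
(1-p)^(n-k) = 0.66^19 ≈ 0.0003726789
P = 20 * 0.34 * 0.0003726789 ≈ 0.002534

0.002534


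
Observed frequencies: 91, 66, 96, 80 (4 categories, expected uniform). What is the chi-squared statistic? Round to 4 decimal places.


chi2 = sum((O-E)^2/E), E = total/4
total = 333, E = 333/4 = 83.25
(91 - 83.25)^2 / 83.25 = 60.0625 / 83.25 = 961/1332 ≈ 0.721471
(66 - 83.25)^2 / 83.25 = 297.5625 / 83.25 = 529/148 ≈ 3.574324
(96 - 83.25)^2 / 83.25 = 162.5625 / 83.25 = 289/148 ≈ 1.952703
(80 - 83.25)^2 / 83.25 = 10.5625 / 83.25 = 169/1332 ≈ 0.126877
chi2 = 2123/333 ≈ 6.375375

6.3754


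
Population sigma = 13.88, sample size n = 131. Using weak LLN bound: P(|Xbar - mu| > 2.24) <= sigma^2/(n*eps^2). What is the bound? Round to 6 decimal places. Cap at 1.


bound = min(1, sigma^2/(n*eps^2))
sigma^2 = 13.88^2 = 192.6544
n*eps^2 = 131 * 2.24^2 = 131 * 5.0176 = 657.3056
sigma^2/(n*eps^2) = 192.6544 / 657.3056 ≈ 0.29309715

0.293097


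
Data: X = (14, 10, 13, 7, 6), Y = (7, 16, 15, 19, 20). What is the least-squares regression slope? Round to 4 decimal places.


b = sum((xi-xbar)(yi-ybar)) / sum((xi-xbar)^2)
n = 5, xbar = 50/5 = 10, ybar = 77/5 = 15.4
Sxy = sum((xi-xbar)(yi-ybar)) = -64
Sxx = sum((xi-xbar)^2) = 50
b = Sxy / Sxx = -1.28

-1.2800


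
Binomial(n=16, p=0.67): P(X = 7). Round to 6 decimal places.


P = C(n,k) * p^k * (1-p)^(n-k)
C(16,7) = 11440
p^k = 0.67^7 ≈ 0.06060712
(1-p)^(n-k) = 0.33^9 ≈ 0.00004641148
P = 11440 * 0.06060712 * 0.00004641148 ≈ 0.032179

0.032179


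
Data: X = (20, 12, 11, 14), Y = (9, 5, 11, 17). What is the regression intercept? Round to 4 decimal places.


a = ybar - b*xbar, where b = sum((xi-xbar)(yi-ybar)) / sum((xi-xbar)^2)
n = 4, xbar = 57/4 = 14.25, ybar = 42/4 = 10.5
Sxy = sum((xi-xbar)(yi-ybar)) = 0.5
Sxx = sum((xi-xbar)^2) = 48.75
b = Sxy / Sxx = 2/195 ≈ 0.010256
a = 10.5 - 0.010256 * 14.25 = 673/65 ≈ 10.353846

10.3538


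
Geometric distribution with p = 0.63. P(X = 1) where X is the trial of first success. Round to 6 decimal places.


P = (1-p)^(k-1) * p
(1-p)^(k-1) = 0.37^0 = 1
P = 1 * 0.63 = 0.63

0.630000


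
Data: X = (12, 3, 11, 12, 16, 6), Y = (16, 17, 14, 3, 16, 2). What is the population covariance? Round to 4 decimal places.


Cov = (1/n)*sum((xi-xbar)(yi-ybar))
n = 6, xbar = 60/6 = 10, ybar = 68/6 = 34/3 ≈ 11.333333
sum((xi-xbar)(yi-ybar)) = 21
Cov = 21 / 6 = 3.5

3.5000


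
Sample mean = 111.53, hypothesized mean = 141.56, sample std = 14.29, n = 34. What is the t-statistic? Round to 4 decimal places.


t = (xbar - mu0) / (s/sqrt(n))
xbar - mu0 = 111.53 - 141.56 = -30.03
sqrt(34) ≈ 5.83095189
s/sqrt(n) = 14.29 / 5.83095189 ≈ 2.45071478
t = -30.03 / 2.45071478 ≈ -12.253568

-12.2536


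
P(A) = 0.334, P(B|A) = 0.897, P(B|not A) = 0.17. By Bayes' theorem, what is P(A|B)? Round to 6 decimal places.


P(A|B) = P(B|A)*P(A) / P(B), P(B) = P(B|A)*P(A) + P(B|not A)*P(not A)
P(B|A)*P(A) = 0.897 * 0.334 = 0.299598
P(B|not A)*P(not A) = 0.17 * 0.666 = 0.11322
P(B) = 0.299598 + 0.11322 = 0.412818
P(A|B) = 0.299598 / 0.412818 ≈ 0.72573870

0.725739


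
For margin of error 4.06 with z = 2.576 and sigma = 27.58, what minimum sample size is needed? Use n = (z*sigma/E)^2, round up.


z*sigma/E = 2.576 * 27.58 / 4.06 = 63434/3625 ≈ 17.499034
(z*sigma/E)^2 ≈ 306.216208
round up: n = 307

307


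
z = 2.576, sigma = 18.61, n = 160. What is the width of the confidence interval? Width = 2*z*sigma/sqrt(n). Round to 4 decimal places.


width = 2*z*sigma/sqrt(n)
2*z*sigma = 2 * 2.576 * 18.61 = 95.87872
sqrt(160) ≈ 12.649111
width = 95.87872 / 12.649111 ≈ 7.579878

7.5799


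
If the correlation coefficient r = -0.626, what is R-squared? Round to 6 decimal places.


R^2 = r^2 = (-0.626)^2 = 0.391876

0.391876


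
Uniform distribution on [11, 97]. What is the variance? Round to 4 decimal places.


Var = (b-a)^2 / 12
(b-a)^2 = (97 - 11)^2 = 7396
Var = 7396/12 ≈ 616.333333

616.3333


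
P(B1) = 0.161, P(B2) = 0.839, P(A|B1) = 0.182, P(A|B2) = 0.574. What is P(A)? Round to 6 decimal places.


P(A) = P(A|B1)*P(B1) + P(A|B2)*P(B2)
P(A|B1)*P(B1) = 0.182 * 0.161 = 0.029302
P(A|B2)*P(B2) = 0.574 * 0.839 = 0.481586
P(A) = 0.029302 + 0.481586 = 0.510888

0.510888


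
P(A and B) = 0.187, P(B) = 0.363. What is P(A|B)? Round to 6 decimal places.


P(A|B) = P(A and B) / P(B) = 0.187 / 0.363 = 17/33 ≈ 0.51515152

0.515152


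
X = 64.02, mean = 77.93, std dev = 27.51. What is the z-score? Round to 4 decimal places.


z = (X - mu) / sigma
X - mu = 64.02 - 77.93 = -13.91
z = -13.91 / 27.51 = -1391/2751 ≈ -0.505634

-0.5056


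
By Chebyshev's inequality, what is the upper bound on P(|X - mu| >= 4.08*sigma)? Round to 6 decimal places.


P <= 1/k^2
k^2 = 4.08^2 = 16.6464
1/k^2 = 1 / 16.6464 ≈ 0.06007305

0.060073


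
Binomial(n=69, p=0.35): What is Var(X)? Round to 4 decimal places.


Var = n*p*(1-p) = 69 * 0.35 * 0.65 = 15.6975

15.6975


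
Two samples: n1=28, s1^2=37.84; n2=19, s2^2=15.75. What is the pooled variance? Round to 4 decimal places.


sp^2 = ((n1-1)*s1^2 + (n2-1)*s2^2)/(n1+n2-2)
(n1-1)*s1^2 = 27 * 37.84 = 1021.68
(n2-1)*s2^2 = 18 * 15.75 = 283.5
numerator = 1021.68 + 283.5 = 1305.18
n1+n2-2 = 45
sp^2 = 1305.18 / 45 = 29.004

29.0040


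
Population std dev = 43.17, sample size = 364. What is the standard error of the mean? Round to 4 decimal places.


SE = sigma / sqrt(n)
sqrt(364) ≈ 19.078784
SE = 43.17 / 19.078784 ≈ 2.262723

2.2627


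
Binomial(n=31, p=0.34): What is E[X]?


E[X] = n*p = 31 * 0.34 = 10.54

10.54


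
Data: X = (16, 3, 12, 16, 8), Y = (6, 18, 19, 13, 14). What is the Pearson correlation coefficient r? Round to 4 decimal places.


r = sum((xi-xbar)(yi-ybar)) / sqrt(sum((xi-xbar)^2) * sum((yi-ybar)^2))
n = 5, xbar = 55/5 = 11, ybar = 70/5 = 14
Sxy = sum((xi-xbar)(yi-ybar)) = -72
Sxx = sum((xi-xbar)^2) = 124
Syy = sum((yi-ybar)^2) = 106
sqrt(Sxx*Syy) ≈ 114.647285
r = Sxy / sqrt(Sxx*Syy) = -72 / 114.647285 ≈ -0.628013

-0.6280


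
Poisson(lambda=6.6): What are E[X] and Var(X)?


E[X] = Var(X) = lambda = 6.6

6.6, 6.6


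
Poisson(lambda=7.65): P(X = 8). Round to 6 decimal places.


P = e^(-lam) * lam^k / k!
e^(-7.65) ≈ 0.0004760441
lam^k = 7.65^8 ≈ 11729823.606500
k! = 8! = 40320
P = 0.0004760441 * 11729823.606500 / 40320 ≈ 0.138490

0.138490


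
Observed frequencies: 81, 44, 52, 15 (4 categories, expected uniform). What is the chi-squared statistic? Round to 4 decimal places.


chi2 = sum((O-E)^2/E), E = total/4
total = 192, E = 192/4 = 48
(81 - 48)^2 / 48 = 1089 / 48 = 22.6875
(44 - 48)^2 / 48 = 16 / 48 = 1/3 ≈ 0.333333
(52 - 48)^2 / 48 = 16 / 48 = 1/3 ≈ 0.333333
(15 - 48)^2 / 48 = 1089 / 48 = 22.6875
chi2 = 1105/24 ≈ 46.041667

46.0417


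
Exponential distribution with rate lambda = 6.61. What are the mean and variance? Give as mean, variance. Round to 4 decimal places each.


mean = 1/lam, var = 1/lam^2
mean = 1 / 6.61 = 100/661 ≈ 0.151286
lam^2 = 6.61^2 = 43.6921
var = 1 / 43.6921 ≈ 0.022887

0.1513, 0.0229


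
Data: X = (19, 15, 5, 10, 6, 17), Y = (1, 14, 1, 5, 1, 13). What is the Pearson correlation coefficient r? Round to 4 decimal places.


r = sum((xi-xbar)(yi-ybar)) / sqrt(sum((xi-xbar)^2) * sum((yi-ybar)^2))
n = 6, xbar = 72/6 = 12, ybar = 35/6 ≈ 5.833333
Sxy = sum((xi-xbar)(yi-ybar)) = 91
Sxx = sum((xi-xbar)^2) = 172
Syy = sum((yi-ybar)^2) = 1133/6 ≈ 188.833333
sqrt(Sxx*Syy) ≈ 180.220236
r = Sxy / sqrt(Sxx*Syy) = 91 / 180.220236 ≈ 0.504938

0.5049


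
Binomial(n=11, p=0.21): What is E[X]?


E[X] = n*p = 11 * 0.21 = 2.31

2.31


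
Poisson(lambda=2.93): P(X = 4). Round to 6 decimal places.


P = e^(-lam) * lam^k / k!
e^(-2.93) ≈ 0.05339704
lam^k = 2.93^4 ≈ 73.700508
k! = 4! = 24
P = 0.05339704 * 73.700508 / 24 ≈ 0.163975

0.163975


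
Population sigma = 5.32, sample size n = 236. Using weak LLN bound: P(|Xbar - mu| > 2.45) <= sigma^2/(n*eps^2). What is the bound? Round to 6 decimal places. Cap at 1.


bound = min(1, sigma^2/(n*eps^2))
sigma^2 = 5.32^2 = 28.3024
n*eps^2 = 236 * 2.45^2 = 236 * 6.0025 = 1416.59
sigma^2/(n*eps^2) = 28.3024 / 1416.59 ≈ 0.01997925

0.019979


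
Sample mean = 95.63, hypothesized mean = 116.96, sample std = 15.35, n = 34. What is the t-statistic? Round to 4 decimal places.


t = (xbar - mu0) / (s/sqrt(n))
xbar - mu0 = 95.63 - 116.96 = -21.33
sqrt(34) ≈ 5.83095189
s/sqrt(n) = 15.35 / 5.83095189 ≈ 2.63250328
t = -21.33 / 2.63250328 ≈ -8.102554

-8.1026


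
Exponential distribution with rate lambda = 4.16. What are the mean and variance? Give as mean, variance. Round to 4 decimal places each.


mean = 1/lam, var = 1/lam^2
mean = 1 / 4.16 = 25/104 ≈ 0.240385
lam^2 = 4.16^2 = 17.3056
var = 1 / 17.3056 ≈ 0.057785

0.2404, 0.0578


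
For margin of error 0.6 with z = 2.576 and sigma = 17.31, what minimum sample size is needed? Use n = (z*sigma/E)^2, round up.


z*sigma/E = 2.576 * 17.31 / 0.6 = 74.3176
(z*sigma/E)^2 ≈ 5523.105670
round up: n = 5524

5524


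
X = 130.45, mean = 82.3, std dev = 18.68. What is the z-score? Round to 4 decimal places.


z = (X - mu) / sigma
X - mu = 130.45 - 82.3 = 48.15
z = 48.15 / 18.68 = 4815/1868 ≈ 2.577623

2.5776


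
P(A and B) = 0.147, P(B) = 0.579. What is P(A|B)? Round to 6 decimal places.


P(A|B) = P(A and B) / P(B) = 0.147 / 0.579 = 49/193 ≈ 0.25388601

0.253886


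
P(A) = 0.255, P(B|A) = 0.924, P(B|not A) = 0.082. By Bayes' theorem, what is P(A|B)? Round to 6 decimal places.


P(A|B) = P(B|A)*P(A) / P(B), P(B) = P(B|A)*P(A) + P(B|not A)*P(not A)
P(B|A)*P(A) = 0.924 * 0.255 = 0.23562
P(B|not A)*P(not A) = 0.082 * 0.745 = 0.06109
P(B) = 0.23562 + 0.06109 = 0.29671
P(A|B) = 0.23562 / 0.29671 ≈ 0.79410873

0.794109


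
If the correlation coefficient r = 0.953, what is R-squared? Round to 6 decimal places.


R^2 = r^2 = (0.953)^2 = 0.908209

0.908209


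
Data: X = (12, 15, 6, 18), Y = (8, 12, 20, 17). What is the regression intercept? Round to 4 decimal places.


a = ybar - b*xbar, where b = sum((xi-xbar)(yi-ybar)) / sum((xi-xbar)^2)
n = 4, xbar = 51/4 = 12.75, ybar = 57/4 = 14.25
Sxy = sum((xi-xbar)(yi-ybar)) = -24.75
Sxx = sum((xi-xbar)^2) = 78.75
b = Sxy / Sxx = -11/35 ≈ -0.314286
a = 14.25 - (-0.314286) * 12.75 = 639/35 ≈ 18.257143

18.2571


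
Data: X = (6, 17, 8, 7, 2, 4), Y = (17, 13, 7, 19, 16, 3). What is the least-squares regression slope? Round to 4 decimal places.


b = sum((xi-xbar)(yi-ybar)) / sum((xi-xbar)^2)
n = 6, xbar = 44/6 = 22/3 ≈ 7.333333, ybar = 75/6 = 12.5
Sxy = sum((xi-xbar)(yi-ybar)) = 6
Sxx = sum((xi-xbar)^2) = 406/3 ≈ 135.333333
b = Sxy / Sxx = 9/203 ≈ 0.044335

0.0443


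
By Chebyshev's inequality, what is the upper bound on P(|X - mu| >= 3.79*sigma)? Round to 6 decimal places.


P <= 1/k^2
k^2 = 3.79^2 = 14.3641
1/k^2 = 1 / 14.3641 ≈ 0.06961801

0.069618


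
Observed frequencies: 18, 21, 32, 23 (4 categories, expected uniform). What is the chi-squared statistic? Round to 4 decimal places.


chi2 = sum((O-E)^2/E), E = total/4
total = 94, E = 94/4 = 23.5
(18 - 23.5)^2 / 23.5 = 30.25 / 23.5 = 121/94 ≈ 1.287234
(21 - 23.5)^2 / 23.5 = 6.25 / 23.5 = 25/94 ≈ 0.265957
(32 - 23.5)^2 / 23.5 = 72.25 / 23.5 = 289/94 ≈ 3.074468
(23 - 23.5)^2 / 23.5 = 0.25 / 23.5 = 1/94 ≈ 0.010638
chi2 = 218/47 ≈ 4.638298

4.6383


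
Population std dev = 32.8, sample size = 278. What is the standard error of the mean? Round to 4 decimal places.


SE = sigma / sqrt(n)
sqrt(278) ≈ 16.673332
SE = 32.8 / 16.673332 ≈ 1.967213

1.9672


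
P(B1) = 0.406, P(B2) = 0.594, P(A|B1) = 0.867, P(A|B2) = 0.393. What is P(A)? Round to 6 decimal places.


P(A) = P(A|B1)*P(B1) + P(A|B2)*P(B2)
P(A|B1)*P(B1) = 0.867 * 0.406 = 0.352002
P(A|B2)*P(B2) = 0.393 * 0.594 = 0.233442
P(A) = 0.352002 + 0.233442 = 0.585444

0.585444
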